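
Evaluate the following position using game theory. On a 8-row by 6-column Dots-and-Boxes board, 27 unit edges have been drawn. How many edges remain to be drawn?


Grid: 8 x 6 boxes, i.e. 9 rows and 7 columns of dots.
Horizontal edges: (rows + 1) * cols = 9 * 6 = 54
Vertical edges: rows * (cols + 1) = 8 * 7 = 56
Total edges: 54 + 56 = 110
Edges drawn: 27
Remaining: 110 - 27 = 83

83


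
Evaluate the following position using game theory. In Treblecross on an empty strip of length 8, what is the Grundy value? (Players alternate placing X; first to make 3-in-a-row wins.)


Treblecross: place X on empty cells; 3-in-a-row wins.
Playing within two cells of an existing X lets the opponent win at once, so sensible play treats the cells i-2..i+2 around each X as dead. The player left with no safe cell loses, so this is a normal-play take-away game on strips of safe cells.
Placing X at cell i (0-indexed) of a strip of k safe cells leaves independent strips of sizes max(0, i-2) and max(0, k-i-3). Hence G(k) = mex{ G(max(0,i-2)) XOR G(max(0,k-i-3)) : 0 <= i < k }, with G(0) = 0.
G(1): splits (0,0):0^0=0 -> mex({0}) = 1
G(2): splits (0,0):0^0=0 -> mex({0}) = 1
G(3): splits (0,0):0^0=0 -> mex({0}) = 1
G(4): splits (0,1):0^1=1 (0,0):0^0=0 -> mex({0, 1}) = 2
G(5): splits (0,2):0^1=1 (0,1):0^1=1 (0,0):0^0=0 -> mex({0, 1}) = 2
G(6) = mex({1}) = 0
G(7) = mex({0, 1, 2}) = 3
G(8) = mex({0, 1, 2}) = 3
Therefore G(8) = 3.

3


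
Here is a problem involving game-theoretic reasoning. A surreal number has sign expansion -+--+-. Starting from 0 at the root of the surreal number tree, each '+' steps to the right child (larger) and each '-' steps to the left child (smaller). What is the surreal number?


Sign expansion: -+--+-
Rule: track bounds (lo, hi), initially (-inf, +inf). On '+', the current value becomes lo and we move to the simplest number in (value, hi): value + 1 if hi = +inf, otherwise the midpoint (value + hi)/2. On '-', the current value becomes hi and we move to value - 1 if lo = -inf, otherwise the midpoint (lo + value)/2.
Start at 0.
Step 1: sign = -, move left. Bounds: (-inf, 0). Value = -1
Step 2: sign = +, move right. Bounds: (-1, 0). Value = -1/2
Step 3: sign = -, move left. Bounds: (-1, -1/2). Value = -3/4
Step 4: sign = -, move left. Bounds: (-1, -3/4). Value = -7/8
Step 5: sign = +, move right. Bounds: (-7/8, -3/4). Value = -13/16
Step 6: sign = -, move left. Bounds: (-7/8, -13/16). Value = -27/32
The surreal number with sign expansion -+--+- is -27/32.

-27/32


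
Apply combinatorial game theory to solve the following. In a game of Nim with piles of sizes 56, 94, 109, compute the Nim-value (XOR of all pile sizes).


We need the XOR (exclusive or) of all pile sizes.
After XOR-ing pile 1 (size 56): 0 XOR 56 = 56
After XOR-ing pile 2 (size 94): 56 XOR 94 = 102
After XOR-ing pile 3 (size 109): 102 XOR 109 = 11
The Nim-value of this position is 11.

11


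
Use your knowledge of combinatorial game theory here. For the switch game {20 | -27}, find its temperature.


The game is {20 | -27}, a switch {a | b} with numbers a > b.
Cooling {a | b} by t gives {a - t | b + t}, which stops being hot when a - t = b + t, i.e. at t = (a - b)/2. So the temperature of a switch is (a - b)/2.
Temperature = (Left option - Right option) / 2
= (20 - (-27)) / 2
= 47 / 2
= 47/2

47/2


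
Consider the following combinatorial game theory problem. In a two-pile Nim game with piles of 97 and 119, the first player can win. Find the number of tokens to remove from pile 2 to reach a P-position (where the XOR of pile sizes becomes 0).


Piles: 97 and 119
Current XOR: 97 XOR 119 = 22 (non-zero, so this is an N-position).
To make the XOR zero, we need to find a move that balances the piles.
For pile 2 (size 119): target = 119 XOR 22 = 97
We reduce pile 2 from 119 to 97.
Tokens removed: 119 - 97 = 22
Verification: 97 XOR 97 = 0

22


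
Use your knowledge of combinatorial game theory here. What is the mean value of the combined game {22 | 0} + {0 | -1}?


G1 = {22 | 0}, G2 = {0 | -1}
Each is a switch {a | b} with numbers a > b; its mean value is (a + b)/2, and mean value is additive over game sums: m(G1 + G2) = m(G1) + m(G2).
Mean of G1 = (22 + (0))/2 = 22/2 = 11
Mean of G2 = (0 + (-1))/2 = -1/2 = -1/2
Mean of G1 + G2 = 11 + -1/2 = 21/2

21/2


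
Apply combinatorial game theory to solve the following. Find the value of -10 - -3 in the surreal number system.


x = -10, y = -3
x - y = -10 - -3 = -7

-7


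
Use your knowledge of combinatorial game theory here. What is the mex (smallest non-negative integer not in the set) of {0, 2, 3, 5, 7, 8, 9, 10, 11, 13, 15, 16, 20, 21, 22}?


Set = {0, 2, 3, 5, 7, 8, 9, 10, 11, 13, 15, 16, 20, 21, 22}
0 is in the set.
1 is NOT in the set. This is the mex.
mex = 1

1


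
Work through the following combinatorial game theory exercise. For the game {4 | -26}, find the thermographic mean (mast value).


Game = {4 | -26}, a switch {a | b} with numbers a > b.
Its thermograph has left wall a - t and right wall b + t, which meet at t = (a - b)/2, where both equal (a + b)/2. So the mast (mean value) is at (a + b)/2.
Mean = (4 + (-26))/2 = -22/2 = -11

-11


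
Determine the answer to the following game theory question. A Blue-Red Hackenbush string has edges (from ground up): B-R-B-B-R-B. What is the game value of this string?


Edges (from ground): B-R-B-B-R-B
By Berlekamp's sign-expansion rule, a Blue-Red Hackenbush stalk has the value of the surreal number whose sign sequence is the edge sequence with B -> + and R -> -.
Sign sequence: +-++-+
Trace the sign expansion in the surreal number tree, starting from 0:
Edge 1: B (sign +) -> bounds (0, +inf), value = 1
Edge 2: R (sign -) -> bounds (0, 1), value = 1/2
Edge 3: B (sign +) -> bounds (1/2, 1), value = 3/4
Edge 4: B (sign +) -> bounds (3/4, 1), value = 7/8
Edge 5: R (sign -) -> bounds (3/4, 7/8), value = 13/16
Edge 6: B (sign +) -> bounds (13/16, 7/8), value = 27/32
Game value = 27/32

27/32


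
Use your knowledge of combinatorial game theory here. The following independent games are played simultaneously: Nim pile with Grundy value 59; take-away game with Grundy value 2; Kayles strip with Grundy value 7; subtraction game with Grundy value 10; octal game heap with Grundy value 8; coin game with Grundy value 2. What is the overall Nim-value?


By the Sprague-Grundy theorem, the Grundy value of a sum of games is the XOR of individual Grundy values.
Nim pile: Grundy value = 59. Running XOR: 0 XOR 59 = 59
take-away game: Grundy value = 2. Running XOR: 59 XOR 2 = 57
Kayles strip: Grundy value = 7. Running XOR: 57 XOR 7 = 62
subtraction game: Grundy value = 10. Running XOR: 62 XOR 10 = 52
octal game heap: Grundy value = 8. Running XOR: 52 XOR 8 = 60
coin game: Grundy value = 2. Running XOR: 60 XOR 2 = 62
The combined Grundy value is 62.

62


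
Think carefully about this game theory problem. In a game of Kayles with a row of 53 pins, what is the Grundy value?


Kayles: a move removes 1 or 2 adjacent pins from a contiguous row.
Removing pins from a row of k leaves two independent rows (a, b) with a + b = k - 1 (one pin) or a + b = k - 2 (two pins); an end removal gives a = 0.
By Sprague-Grundy, G(k) = mex{ G(a) XOR G(b) } over all these splits. G(0) = 0.
G(1): splits (0,0):0^0=0 -> mex({0}) = 1
G(2): splits (0,1):0^1=1 (0,0):0^0=0 -> mex({0, 1}) = 2
G(3): splits (0,2):0^2=2 (1,1):1^1=0 (0,1):0^1=1 -> mex({0, 1, 2}) = 3
G(4): splits (0,3):0^3=3 (1,2):1^2=3 (0,2):0^2=2 (1,1):1^1=0 -> mex({0, 2, 3}) = 1
G(5): splits (0,4):0^1=1 (1,3):1^3=2 (2,2):2^2=0 (0,3):0^3=3 (1,2):1^2=3 -> mex({0, 1, 2, 3}) = 4
G(6) = mex({0, 1, 2, 4}) = 3
G(7) = mex({0, 1, 3, 4, 5}) = 2
G(8) = mex({0, 2, 3, 5, 6}) = 1
G(9) = mex({0, 1, 2, 3, 6, 7}) = 4
G(10) = mex({0, 1, 3, 4, 5, 7}) = 2
G(11) = mex({0, 1, 2, 3, 4, 5}) = 6
G(12) = mex({0, 1, 2, 3, 5, 6, 7}) = 4
G(13) = mex({0, 2, 3, 4, 6, 7}) = 1
G(14) = mex({0, 1, 4, 5, 6, 7}) = 2
G(15) = mex({0, 1, 2, 3, 4, 5, 6}) = 7
G(16) = mex({0, 2, 3, 5, 6, 7}) = 1
G(17) = mex({0, 1, 2, 3, 5, 6, 7}) = 4
G(18) = mex({0, 1, 2, 4, 5, 6}) = 3
G(19) = mex({0, 1, 3, 4, 5, 7}) = 2
G(20) = mex({0, 2, 3, 4, 5, 6, 7}) = 1
G(21) = mex({0, 1, 2, 3, 5, 6, 7}) = 4
G(22) = mex({0, 1, 2, 3, 4, 5, 7}) = 6
G(23) = mex({0, 1, 2, 3, 4, 5, 6}) = 7
G(24) = mex({0, 1, 2, 3, 5, 6, 7}) = 4
G(25) = mex({0, 2, 3, 4, 6, 7}) = 1
G(26) = mex({0, 1, 3, 4, 5, 6, 7}) = 2
G(27) = mex({0, 1, 2, 3, 4, 5, 6, 7}) = 8
G(28) = mex({0, 1, 2, 3, 4, 6, 7, 8}) = 5
G(29) = mex({0, 1, 2, 3, 5, 6, 7, 8, 9}) = 4
G(30) = mex({0, 1, 2, 3, 4, 5, 6, 9, 10}) = 7
G(31) = mex({0, 1, 3, 4, 5, 7, 10, 11}) = 2
G(32) = mex({0, 2, 3, 4, 5, 6, 7, 9, 11}) = 1
G(33) = mex({0, 1, 2, 3, 4, 5, 6, 7, 9, 12}) = 8
G(34) = mex({0, 1, 2, 3, 4, 5, 7, 8, 11, 12}) = 6
G(35) = mex({0, 1, 2, 3, 4, 5, 6, 8, 9, 10, 11}) = 7
G(36) = mex({0, 1, 2, 3, 5, 6, 7, 9, 10}) = 4
G(37) = mex({0, 2, 3, 4, 6, 7, 9, 10, 11, 12}) = 1
G(38) = mex({0, 1, 3, 4, 5, 6, 7, 9, 10, 11, 12}) = 2
G(39) = mex({0, 1, 2, 4, 5, 6, 7, 9, 10, 12, 14}) = 3
G(40) = mex({0, 2, 3, 4, 6, 7, 11, 12, 14}) = 1
G(41) = mex({0, 1, 2, 3, 5, 6, 7, 9, 10, 11, 12}) = 4
G(42) = mex({0, 1, 2, 3, 4, 5, 6, 9, 10}) = 7
G(43) = mex({0, 1, 3, 4, 5, 7, 9, 10, 12, 15}) = 2
G(44) = mex({0, 2, 3, 4, 5, 6, 7, 9, 10, 12, 15}) = 1
G(45) = mex({0, 1, 2, 3, 4, 5, 6, 7, 9, 10, 12, 14}) = 8
G(46) = mex({0, 1, 3, 4, 5, 7, 8, 11, 12, 14}) = 2
G(47) = mex({0, 1, 2, 3, 4, 5, 6, 8, 9, 10, 11, 12}) = 7
G(48) = mex({0, 1, 2, 3, 5, 6, 7, 9, 10}) = 4
G(49) = mex({0, 2, 3, 4, 6, 7, 9, 10, 11, 12, 15}) = 1
G(50) = mex({0, 1, 4, 5, 6, 7, 9, 11, 12, 14, 15}) = 2
G(51) = mex({0, 1, 2, 3, 4, 5, 6, 7, 9, 12, 14, 15}) = 8
G(52) = mex({0, 2, 3, 4, 5, 6, 7, 8, 11, 12, 15}) = 1
G(53) = mex({0, 1, 2, 3, 5, 6, 7, 8, 9, 10, 11, 12}) = 4
Therefore G(53) = 4.

4


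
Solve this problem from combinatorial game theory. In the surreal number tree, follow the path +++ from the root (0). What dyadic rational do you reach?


Sign expansion: +++
Rule: track bounds (lo, hi), initially (-inf, +inf). On '+', the current value becomes lo and we move to the simplest number in (value, hi): value + 1 if hi = +inf, otherwise the midpoint (value + hi)/2. On '-', the current value becomes hi and we move to value - 1 if lo = -inf, otherwise the midpoint (lo + value)/2.
Start at 0.
Step 1: sign = +, move right. Bounds: (0, +inf). Value = 1
Step 2: sign = +, move right. Bounds: (1, +inf). Value = 2
Step 3: sign = +, move right. Bounds: (2, +inf). Value = 3
The surreal number with sign expansion +++ is 3.

3


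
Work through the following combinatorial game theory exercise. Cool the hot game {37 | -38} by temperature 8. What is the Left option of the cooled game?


Original game: {37 | -38} (a switch {a | b} with a > b).
Cooling by t (for t below the temperature (a - b)/2 = 75/2) taxes each move by t: {a | b} cooled by t is {a - t | b + t}.
Cooling amount: t = 8
Cooled Left option: 37 - 8 = 29
Cooled Right option: -38 + 8 = -30
Cooled game: {29 | -30}
Left option = 29

29


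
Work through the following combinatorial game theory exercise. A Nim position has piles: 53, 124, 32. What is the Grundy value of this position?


We need the XOR (exclusive or) of all pile sizes.
After XOR-ing pile 1 (size 53): 0 XOR 53 = 53
After XOR-ing pile 2 (size 124): 53 XOR 124 = 73
After XOR-ing pile 3 (size 32): 73 XOR 32 = 105
The Nim-value of this position is 105.

105


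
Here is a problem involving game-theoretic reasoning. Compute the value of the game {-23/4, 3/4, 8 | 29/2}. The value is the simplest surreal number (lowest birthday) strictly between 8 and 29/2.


Left options: {-23/4, 3/4, 8}, max = 8
Right options: {29/2}, min = 29/2
All options are numbers and max(Left) < min(Right), so by the simplicity theorem the value is the simplest (earliest-born) number strictly between 8 and 29/2.
Integers 9 through 14 all lie strictly between 8 and 29/2.
Among integers, the simplest (lowest birthday = smallest |n|; 0 is born on day 0, +-n on day n) is 9.
No non-integer in the interval can be simpler: if x is a non-integer in the interval, then floor(x) or ceil(x) also lies in the interval (the interval contains an integer), and both are proper prefixes of x's sign expansion, i.e. born earlier. So the game value is 9.
Game value = 9

9


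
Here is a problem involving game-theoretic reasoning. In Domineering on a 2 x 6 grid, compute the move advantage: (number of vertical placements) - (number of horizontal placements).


Board is 2 x 6 (rows x cols).
Left (vertical) placements: (rows-1) * cols = 1 * 6 = 6
Right (horizontal) placements: rows * (cols-1) = 2 * 5 = 10
Advantage = Left - Right = 6 - 10 = -4

-4


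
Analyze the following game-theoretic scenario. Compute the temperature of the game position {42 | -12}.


The game is {42 | -12}, a switch {a | b} with numbers a > b.
Cooling {a | b} by t gives {a - t | b + t}, which stops being hot when a - t = b + t, i.e. at t = (a - b)/2. So the temperature of a switch is (a - b)/2.
Temperature = (Left option - Right option) / 2
= (42 - (-12)) / 2
= 54 / 2
= 27

27


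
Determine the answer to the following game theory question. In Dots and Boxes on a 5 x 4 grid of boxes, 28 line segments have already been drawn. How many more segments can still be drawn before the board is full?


Grid: 5 x 4 boxes, i.e. 6 rows and 5 columns of dots.
Horizontal edges: (rows + 1) * cols = 6 * 4 = 24
Vertical edges: rows * (cols + 1) = 5 * 5 = 25
Total edges: 24 + 25 = 49
Edges drawn: 28
Remaining: 49 - 28 = 21

21


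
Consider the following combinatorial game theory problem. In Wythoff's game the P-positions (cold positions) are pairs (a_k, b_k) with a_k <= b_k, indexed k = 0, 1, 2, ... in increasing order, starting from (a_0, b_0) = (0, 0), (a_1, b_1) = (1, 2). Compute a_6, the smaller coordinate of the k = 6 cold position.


By Wythoff's theorem, a_k = floor(k * phi) and b_k = floor(k * phi^2) = a_k + k, where phi = (1 + sqrt(5))/2 is the golden ratio.
phi = (1 + sqrt(5))/2 = 1.618034
k = 6
k * phi = 6 * 1.618034 = 9.708204
a_6 = floor(k * phi) = 9

9


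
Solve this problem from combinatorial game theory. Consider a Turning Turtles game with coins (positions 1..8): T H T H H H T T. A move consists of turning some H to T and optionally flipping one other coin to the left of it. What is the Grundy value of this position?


Coins: T H T H H H T T
Key fact: a single head at position k behaves exactly like a Nim heap of size k (turning it to T and optionally flipping a coin at j < k corresponds to moving the heap from k to j, or to 0), and heads combine as a disjunctive sum (two heads at the same place would cancel, matching j XOR j = 0). So the Nim-value is the XOR of the 1-indexed positions of the heads.
Face-up positions (1-indexed): [2, 4, 5, 6]
XOR 0 with 2: 0 XOR 2 = 2
XOR 2 with 4: 2 XOR 4 = 6
XOR 6 with 5: 6 XOR 5 = 3
XOR 3 with 6: 3 XOR 6 = 5
Nim-value = 5

5


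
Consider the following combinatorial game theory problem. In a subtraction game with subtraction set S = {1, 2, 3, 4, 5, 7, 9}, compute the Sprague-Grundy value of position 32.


The subtraction set is S = {1, 2, 3, 4, 5, 7, 9}.
G(k) = mex{ G(k - s) : s in S, s <= k }. We compute iteratively: G(0) = 0.
G(1) = mex({0}) = 1
G(2) = mex({0, 1}) = 2
G(3) = mex({0, 1, 2}) = 3
G(4) = mex({0, 1, 2, 3}) = 4
G(5) = mex({0, 1, 2, 3, 4}) = 5
G(6) = mex({1, 2, 3, 4, 5}) = 0
G(7) = mex({0, 2, 3, 4, 5}) = 1
G(8) = mex({0, 1, 3, 4, 5}) = 2
G(9) = mex({0, 1, 2, 4, 5}) = 3
G(10) = mex({0, 1, 2, 3, 5}) = 4
G(11) = mex({0, 1, 2, 3, 4}) = 5
G(12) = mex({1, 2, 3, 4, 5}) = 0
G(13) = mex({0, 2, 3, 4, 5}) = 1
G(14) = mex({0, 1, 3, 4, 5}) = 2
Observe that G(6)..G(14) = 0, 1, 2, 3, 4, 5, 0, 1, 2 repeats G(0)..G(8) = 0, 1, 2, 3, 4, 5, 0, 1, 2.
For k >= max(S) = 9, G(k) is determined by the previous 9 values G(k-9)..G(k-1); a window of 9 consecutive values has recurred shifted by 6, so by induction G(k + 6) = G(k) for all k >= 0: the sequence is periodic from the start with period 6.
One period: G(0..5) = 0, 1, 2, 3, 4, 5.
32 mod 6 = 2, so G(32) = G(2) = 2.

2


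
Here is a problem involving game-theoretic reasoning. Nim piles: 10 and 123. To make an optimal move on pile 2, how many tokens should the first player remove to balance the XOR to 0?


Piles: 10 and 123
Current XOR: 10 XOR 123 = 113 (non-zero, so this is an N-position).
To make the XOR zero, we need to find a move that balances the piles.
For pile 2 (size 123): target = 123 XOR 113 = 10
We reduce pile 2 from 123 to 10.
Tokens removed: 123 - 10 = 113
Verification: 10 XOR 10 = 0

113


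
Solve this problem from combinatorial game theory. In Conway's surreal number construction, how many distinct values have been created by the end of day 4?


Day 0: {|} = 0 is born. Count = 1.
Day n: the number of surreal numbers born by day n is 2^(n+1) - 1.
By day 0: 2^1 - 1 = 1
By day 1: 2^2 - 1 = 3
By day 2: 2^3 - 1 = 7
By day 3: 2^4 - 1 = 15
By day 4: 2^5 - 1 = 31
By day 4: 31 surreal numbers.

31


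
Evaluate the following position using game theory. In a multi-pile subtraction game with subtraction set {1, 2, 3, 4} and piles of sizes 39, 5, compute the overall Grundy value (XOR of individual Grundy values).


Subtraction set: {1, 2, 3, 4}
For this subtraction set, G(n) = n mod 5 (period = max + 1 = 5).
Pile 1 (size 39): G(39) = 39 mod 5 = 4
Pile 2 (size 5): G(5) = 5 mod 5 = 0
Total Grundy value = XOR of all: 4 XOR 0 = 4

4


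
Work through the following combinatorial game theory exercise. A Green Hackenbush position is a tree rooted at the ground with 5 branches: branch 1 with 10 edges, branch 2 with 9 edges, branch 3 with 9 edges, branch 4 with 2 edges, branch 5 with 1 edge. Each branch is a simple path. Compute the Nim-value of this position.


The tree has 5 branches from the ground vertex.
In Green Hackenbush, the Nim-value of a simple path of length k is k.
Branch 1: length 10, Nim-value = 10
Branch 2: length 9, Nim-value = 9
Branch 3: length 9, Nim-value = 9
Branch 4: length 2, Nim-value = 2
Branch 5: length 1, Nim-value = 1
Total Nim-value = XOR of all branch values:
0 XOR 10 = 10
10 XOR 9 = 3
3 XOR 9 = 10
10 XOR 2 = 8
8 XOR 1 = 9
Nim-value of the tree = 9

9


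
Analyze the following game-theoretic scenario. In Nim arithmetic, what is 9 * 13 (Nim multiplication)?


Nim multiplication is bilinear over XOR: (u XOR v) * w = (u*w) XOR (v*w).
So we split each operand into its bit components and XOR the pairwise Nim products.
9 = 1 + 8 (as XOR of powers of 2).
13 = 1 + 4 + 8 (as XOR of powers of 2).
Using the standard Nim-product table on single bits:
  2*2 = 3,   2*4 = 8,   2*8 = 12,
  4*4 = 6,   4*8 = 11,  8*8 = 13,
and  1*x = x (identity), k*l = l*k (commutative).
Pairwise Nim products:
  1 * 1 = 1
  1 * 4 = 4
  1 * 8 = 8
  8 * 1 = 8
  8 * 4 = 11
  8 * 8 = 13
XOR them: 1 XOR 4 XOR 8 XOR 8 XOR 11 XOR 13 = 3.
Result: 9 * 13 = 3 (in Nim).

3


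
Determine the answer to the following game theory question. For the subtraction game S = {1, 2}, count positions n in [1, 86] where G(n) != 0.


Subtraction set S = {1, 2}, so G(n) = n mod 3.
G(n) = 0 when n is a multiple of 3.
Multiples of 3 in [1, 86]: 28
N-positions (nonzero Grundy) = 86 - 28 = 58

58


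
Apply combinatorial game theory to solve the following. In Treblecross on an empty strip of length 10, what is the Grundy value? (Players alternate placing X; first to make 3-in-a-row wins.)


Treblecross: place X on empty cells; 3-in-a-row wins.
Playing within two cells of an existing X lets the opponent win at once, so sensible play treats the cells i-2..i+2 around each X as dead. The player left with no safe cell loses, so this is a normal-play take-away game on strips of safe cells.
Placing X at cell i (0-indexed) of a strip of k safe cells leaves independent strips of sizes max(0, i-2) and max(0, k-i-3). Hence G(k) = mex{ G(max(0,i-2)) XOR G(max(0,k-i-3)) : 0 <= i < k }, with G(0) = 0.
G(1): splits (0,0):0^0=0 -> mex({0}) = 1
G(2): splits (0,0):0^0=0 -> mex({0}) = 1
G(3): splits (0,0):0^0=0 -> mex({0}) = 1
G(4): splits (0,1):0^1=1 (0,0):0^0=0 -> mex({0, 1}) = 2
G(5): splits (0,2):0^1=1 (0,1):0^1=1 (0,0):0^0=0 -> mex({0, 1}) = 2
G(6) = mex({1}) = 0
G(7) = mex({0, 1, 2}) = 3
G(8) = mex({0, 1, 2}) = 3
G(9) = mex({0, 2}) = 1
G(10) = mex({0, 2, 3}) = 1
Therefore G(10) = 1.

1


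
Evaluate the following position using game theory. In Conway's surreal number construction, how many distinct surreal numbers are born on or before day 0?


Day 0: {|} = 0 is born. Count = 1.
Day n: the number of surreal numbers born by day n is 2^(n+1) - 1.
By day 0: 2^1 - 1 = 1
By day 0: 1 surreal numbers.

1


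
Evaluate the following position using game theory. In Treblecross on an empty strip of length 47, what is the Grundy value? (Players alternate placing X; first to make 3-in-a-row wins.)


Treblecross: place X on empty cells; 3-in-a-row wins.
Playing within two cells of an existing X lets the opponent win at once, so sensible play treats the cells i-2..i+2 around each X as dead. The player left with no safe cell loses, so this is a normal-play take-away game on strips of safe cells.
Placing X at cell i (0-indexed) of a strip of k safe cells leaves independent strips of sizes max(0, i-2) and max(0, k-i-3). Hence G(k) = mex{ G(max(0,i-2)) XOR G(max(0,k-i-3)) : 0 <= i < k }, with G(0) = 0.
G(1): splits (0,0):0^0=0 -> mex({0}) = 1
G(2): splits (0,0):0^0=0 -> mex({0}) = 1
G(3): splits (0,0):0^0=0 -> mex({0}) = 1
G(4): splits (0,1):0^1=1 (0,0):0^0=0 -> mex({0, 1}) = 2
G(5): splits (0,2):0^1=1 (0,1):0^1=1 (0,0):0^0=0 -> mex({0, 1}) = 2
G(6) = mex({1}) = 0
G(7) = mex({0, 1, 2}) = 3
G(8) = mex({0, 1, 2}) = 3
G(9) = mex({0, 2}) = 1
G(10) = mex({0, 2, 3}) = 1
G(11) = mex({0, 3}) = 1
G(12) = mex({1, 3}) = 0
G(13) = mex({0, 1, 2, 3}) = 4
G(14) = mex({0, 1, 2}) = 3
G(15) = mex({0, 1, 2}) = 3
G(16) = mex({0, 1, 2, 4}) = 3
G(17) = mex({0, 1, 3, 4}) = 2
G(18) = mex({0, 1, 3, 4}) = 2
G(19) = mex({0, 1, 3, 5}) = 2
G(20) = mex({0, 1, 2, 3, 5}) = 4
G(21) = mex({0, 1, 2, 3, 5}) = 4
G(22) = mex({1, 2, 6}) = 0
G(23) = mex({0, 1, 2, 3, 4, 6}) = 5
G(24) = mex({0, 1, 2, 3, 4}) = 5
G(25) = mex({0, 1, 3, 4, 7}) = 2
G(26) = mex({0, 1, 3, 4, 5, 7}) = 2
G(27) = mex({0, 1, 3, 5}) = 2
G(28) = mex({0, 1, 2, 5}) = 3
G(29) = mex({0, 1, 2, 4, 5, 6}) = 3
G(30) = mex({1, 2, 4, 6}) = 0
G(31) = mex({0, 1, 2, 3, 4, 6}) = 5
G(32) = mex({1, 2, 3, 4, 7}) = 0
G(33) = mex({0, 3, 7}) = 1
G(34) = mex({0, 2, 3, 5, 7}) = 1
G(35) = mex({0, 2, 3, 5, 6}) = 1
G(36) = mex({0, 1, 2, 5, 6}) = 3
G(37) = mex({0, 1, 2, 4, 5, 6}) = 3
G(38) = mex({0, 1, 2, 4}) = 3
G(39) = mex({0, 1, 2, 3, 4, 7}) = 5
G(40) = mex({0, 1, 2, 3, 4, 5, 7}) = 6
G(41) = mex({0, 1, 2, 3, 5, 7}) = 4
G(42) = mex({0, 1, 2, 3, 5, 6, 7}) = 4
G(43) = mex({0, 2, 3, 5, 6}) = 1
G(44) = mex({1, 2, 3, 4, 5, 6}) = 0
G(45) = mex({0, 1, 2, 3, 4, 6, 7}) = 5
G(46) = mex({0, 1, 2, 3, 4, 7}) = 5
G(47) = mex({0, 1, 2, 3, 4, 5, 7}) = 6
Therefore G(47) = 6.

6


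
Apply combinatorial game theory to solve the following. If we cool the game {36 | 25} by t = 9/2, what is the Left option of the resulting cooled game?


Original game: {36 | 25} (a switch {a | b} with a > b).
Cooling by t (for t below the temperature (a - b)/2 = 11/2) taxes each move by t: {a | b} cooled by t is {a - t | b + t}.
Cooling amount: t = 9/2
Cooled Left option: 36 - 9/2 = 63/2
Cooled Right option: 25 + 9/2 = 59/2
Cooled game: {63/2 | 59/2}
Left option = 63/2

63/2


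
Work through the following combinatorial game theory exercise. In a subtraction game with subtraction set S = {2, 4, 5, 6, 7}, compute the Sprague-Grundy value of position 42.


The subtraction set is S = {2, 4, 5, 6, 7}.
G(k) = mex{ G(k - s) : s in S, s <= k }. We compute iteratively: G(0) = 0.
G(1) = mex({}) = 0
G(2) = mex({0}) = 1
G(3) = mex({0}) = 1
G(4) = mex({0, 1}) = 2
G(5) = mex({0, 1}) = 2
G(6) = mex({0, 1, 2}) = 3
G(7) = mex({0, 1, 2}) = 3
G(8) = mex({0, 1, 2, 3}) = 4
G(9) = mex({1, 2, 3}) = 0
G(10) = mex({1, 2, 3, 4}) = 0
G(11) = mex({0, 2, 3}) = 1
G(12) = mex({0, 2, 3, 4}) = 1
G(13) = mex({0, 1, 3, 4}) = 2
G(14) = mex({0, 1, 3, 4}) = 2
G(15) = mex({0, 1, 2, 4}) = 3
Observe that G(9)..G(15) = 0, 0, 1, 1, 2, 2, 3 repeats G(0)..G(6) = 0, 0, 1, 1, 2, 2, 3.
For k >= max(S) = 7, G(k) is determined by the previous 7 values G(k-7)..G(k-1); a window of 7 consecutive values has recurred shifted by 9, so by induction G(k + 9) = G(k) for all k >= 0: the sequence is periodic from the start with period 9.
One period: G(0..8) = 0, 0, 1, 1, 2, 2, 3, 3, 4.
42 mod 9 = 6, so G(42) = G(6) = 3.

3


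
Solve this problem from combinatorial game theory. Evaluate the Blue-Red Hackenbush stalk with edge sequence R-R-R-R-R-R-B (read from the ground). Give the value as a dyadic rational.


Edges (from ground): R-R-R-R-R-R-B
By Berlekamp's sign-expansion rule, a Blue-Red Hackenbush stalk has the value of the surreal number whose sign sequence is the edge sequence with B -> + and R -> -.
Sign sequence: ------+
Trace the sign expansion in the surreal number tree, starting from 0:
Edge 1: R (sign -) -> bounds (-inf, 0), value = -1
Edge 2: R (sign -) -> bounds (-inf, -1), value = -2
Edge 3: R (sign -) -> bounds (-inf, -2), value = -3
Edge 4: R (sign -) -> bounds (-inf, -3), value = -4
Edge 5: R (sign -) -> bounds (-inf, -4), value = -5
Edge 6: R (sign -) -> bounds (-inf, -5), value = -6
Edge 7: B (sign +) -> bounds (-6, -5), value = -11/2
Game value = -11/2

-11/2


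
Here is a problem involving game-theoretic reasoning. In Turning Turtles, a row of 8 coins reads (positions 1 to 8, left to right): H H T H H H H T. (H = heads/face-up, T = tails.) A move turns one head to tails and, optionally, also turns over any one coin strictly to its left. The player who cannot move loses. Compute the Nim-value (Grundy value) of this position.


Coins: H H T H H H H T
Key fact: a single head at position k behaves exactly like a Nim heap of size k (turning it to T and optionally flipping a coin at j < k corresponds to moving the heap from k to j, or to 0), and heads combine as a disjunctive sum (two heads at the same place would cancel, matching j XOR j = 0). So the Nim-value is the XOR of the 1-indexed positions of the heads.
Face-up positions (1-indexed): [1, 2, 4, 5, 6, 7]
XOR 0 with 1: 0 XOR 1 = 1
XOR 1 with 2: 1 XOR 2 = 3
XOR 3 with 4: 3 XOR 4 = 7
XOR 7 with 5: 7 XOR 5 = 2
XOR 2 with 6: 2 XOR 6 = 4
XOR 4 with 7: 4 XOR 7 = 3
Nim-value = 3

3


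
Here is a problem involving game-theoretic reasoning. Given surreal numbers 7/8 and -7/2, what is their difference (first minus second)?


x = 7/8, y = -7/2
Converting to common denominator: 8
x = 7/8, y = -28/8
x - y = 7/8 - -7/2 = 35/8

35/8


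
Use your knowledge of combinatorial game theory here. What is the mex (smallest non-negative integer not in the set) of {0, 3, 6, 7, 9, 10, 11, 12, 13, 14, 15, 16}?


Set = {0, 3, 6, 7, 9, 10, 11, 12, 13, 14, 15, 16}
0 is in the set.
1 is NOT in the set. This is the mex.
mex = 1

1


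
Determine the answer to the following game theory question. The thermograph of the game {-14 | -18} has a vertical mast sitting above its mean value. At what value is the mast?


Game = {-14 | -18}, a switch {a | b} with numbers a > b.
Its thermograph has left wall a - t and right wall b + t, which meet at t = (a - b)/2, where both equal (a + b)/2. So the mast (mean value) is at (a + b)/2.
Mean = (-14 + (-18))/2 = -32/2 = -16

-16


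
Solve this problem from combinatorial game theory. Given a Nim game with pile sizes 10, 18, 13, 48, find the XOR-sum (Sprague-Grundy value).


We need the XOR (exclusive or) of all pile sizes.
After XOR-ing pile 1 (size 10): 0 XOR 10 = 10
After XOR-ing pile 2 (size 18): 10 XOR 18 = 24
After XOR-ing pile 3 (size 13): 24 XOR 13 = 21
After XOR-ing pile 4 (size 48): 21 XOR 48 = 37
The Nim-value of this position is 37.

37


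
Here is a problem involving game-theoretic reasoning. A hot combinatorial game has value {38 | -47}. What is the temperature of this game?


The game is {38 | -47}, a switch {a | b} with numbers a > b.
Cooling {a | b} by t gives {a - t | b + t}, which stops being hot when a - t = b + t, i.e. at t = (a - b)/2. So the temperature of a switch is (a - b)/2.
Temperature = (Left option - Right option) / 2
= (38 - (-47)) / 2
= 85 / 2
= 85/2

85/2


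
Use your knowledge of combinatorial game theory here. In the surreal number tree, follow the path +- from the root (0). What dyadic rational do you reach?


Sign expansion: +-
Rule: track bounds (lo, hi), initially (-inf, +inf). On '+', the current value becomes lo and we move to the simplest number in (value, hi): value + 1 if hi = +inf, otherwise the midpoint (value + hi)/2. On '-', the current value becomes hi and we move to value - 1 if lo = -inf, otherwise the midpoint (lo + value)/2.
Start at 0.
Step 1: sign = +, move right. Bounds: (0, +inf). Value = 1
Step 2: sign = -, move left. Bounds: (0, 1). Value = 1/2
The surreal number with sign expansion +- is 1/2.

1/2


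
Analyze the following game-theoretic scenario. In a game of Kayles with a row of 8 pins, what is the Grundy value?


Kayles: a move removes 1 or 2 adjacent pins from a contiguous row.
Removing pins from a row of k leaves two independent rows (a, b) with a + b = k - 1 (one pin) or a + b = k - 2 (two pins); an end removal gives a = 0.
By Sprague-Grundy, G(k) = mex{ G(a) XOR G(b) } over all these splits. G(0) = 0.
G(1): splits (0,0):0^0=0 -> mex({0}) = 1
G(2): splits (0,1):0^1=1 (0,0):0^0=0 -> mex({0, 1}) = 2
G(3): splits (0,2):0^2=2 (1,1):1^1=0 (0,1):0^1=1 -> mex({0, 1, 2}) = 3
G(4): splits (0,3):0^3=3 (1,2):1^2=3 (0,2):0^2=2 (1,1):1^1=0 -> mex({0, 2, 3}) = 1
G(5): splits (0,4):0^1=1 (1,3):1^3=2 (2,2):2^2=0 (0,3):0^3=3 (1,2):1^2=3 -> mex({0, 1, 2, 3}) = 4
G(6) = mex({0, 1, 2, 4}) = 3
G(7) = mex({0, 1, 3, 4, 5}) = 2
G(8) = mex({0, 2, 3, 5, 6}) = 1
Therefore G(8) = 1.

1


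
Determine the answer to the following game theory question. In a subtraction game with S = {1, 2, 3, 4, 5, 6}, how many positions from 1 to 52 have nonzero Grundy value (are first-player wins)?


Subtraction set S = {1, 2, 3, 4, 5, 6}, so G(n) = n mod 7.
G(n) = 0 when n is a multiple of 7.
Multiples of 7 in [1, 52]: 7
N-positions (nonzero Grundy) = 52 - 7 = 45

45


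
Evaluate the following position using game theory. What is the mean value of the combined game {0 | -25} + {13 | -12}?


G1 = {0 | -25}, G2 = {13 | -12}
Each is a switch {a | b} with numbers a > b; its mean value is (a + b)/2, and mean value is additive over game sums: m(G1 + G2) = m(G1) + m(G2).
Mean of G1 = (0 + (-25))/2 = -25/2 = -25/2
Mean of G2 = (13 + (-12))/2 = 1/2 = 1/2
Mean of G1 + G2 = -25/2 + 1/2 = -12

-12


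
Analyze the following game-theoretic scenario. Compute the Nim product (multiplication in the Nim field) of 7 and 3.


Nim multiplication is bilinear over XOR: (u XOR v) * w = (u*w) XOR (v*w).
So we split each operand into its bit components and XOR the pairwise Nim products.
7 = 1 + 2 + 4 (as XOR of powers of 2).
3 = 1 + 2 (as XOR of powers of 2).
Using the standard Nim-product table on single bits:
  2*2 = 3,   2*4 = 8,   2*8 = 12,
  4*4 = 6,   4*8 = 11,  8*8 = 13,
and  1*x = x (identity), k*l = l*k (commutative).
Pairwise Nim products:
  1 * 1 = 1
  1 * 2 = 2
  2 * 1 = 2
  2 * 2 = 3
  4 * 1 = 4
  4 * 2 = 8
XOR them: 1 XOR 2 XOR 2 XOR 3 XOR 4 XOR 8 = 14.
Result: 7 * 3 = 14 (in Nim).

14


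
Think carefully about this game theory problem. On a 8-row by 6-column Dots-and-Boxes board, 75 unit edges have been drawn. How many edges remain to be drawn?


Grid: 8 x 6 boxes, i.e. 9 rows and 7 columns of dots.
Horizontal edges: (rows + 1) * cols = 9 * 6 = 54
Vertical edges: rows * (cols + 1) = 8 * 7 = 56
Total edges: 54 + 56 = 110
Edges drawn: 75
Remaining: 110 - 75 = 35

35


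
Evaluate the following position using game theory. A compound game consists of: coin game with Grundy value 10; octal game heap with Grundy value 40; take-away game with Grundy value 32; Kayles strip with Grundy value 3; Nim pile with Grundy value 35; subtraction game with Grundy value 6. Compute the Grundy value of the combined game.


By the Sprague-Grundy theorem, the Grundy value of a sum of games is the XOR of individual Grundy values.
coin game: Grundy value = 10. Running XOR: 0 XOR 10 = 10
octal game heap: Grundy value = 40. Running XOR: 10 XOR 40 = 34
take-away game: Grundy value = 32. Running XOR: 34 XOR 32 = 2
Kayles strip: Grundy value = 3. Running XOR: 2 XOR 3 = 1
Nim pile: Grundy value = 35. Running XOR: 1 XOR 35 = 34
subtraction game: Grundy value = 6. Running XOR: 34 XOR 6 = 36
The combined Grundy value is 36.

36


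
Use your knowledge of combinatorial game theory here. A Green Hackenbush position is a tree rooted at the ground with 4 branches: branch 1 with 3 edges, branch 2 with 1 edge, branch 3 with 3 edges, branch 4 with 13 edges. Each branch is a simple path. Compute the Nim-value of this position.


The tree has 4 branches from the ground vertex.
In Green Hackenbush, the Nim-value of a simple path of length k is k.
Branch 1: length 3, Nim-value = 3
Branch 2: length 1, Nim-value = 1
Branch 3: length 3, Nim-value = 3
Branch 4: length 13, Nim-value = 13
Total Nim-value = XOR of all branch values:
0 XOR 3 = 3
3 XOR 1 = 2
2 XOR 3 = 1
1 XOR 13 = 12
Nim-value of the tree = 12

12


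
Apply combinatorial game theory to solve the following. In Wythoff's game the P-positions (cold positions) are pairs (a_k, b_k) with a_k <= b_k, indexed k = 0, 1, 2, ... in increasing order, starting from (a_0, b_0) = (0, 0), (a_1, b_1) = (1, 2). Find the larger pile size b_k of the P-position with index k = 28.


By Wythoff's theorem, a_k = floor(k * phi) and b_k = floor(k * phi^2) = a_k + k, where phi = (1 + sqrt(5))/2 is the golden ratio.
phi = (1 + sqrt(5))/2 = 1.618034
phi^2 = phi + 1 = 2.618034
k = 28
k * phi^2 = 28 * 2.618034 = 73.304952
b_28 = floor(k * phi^2) = 73 (check: a_28 + k = 45 + 28 = 73)

73


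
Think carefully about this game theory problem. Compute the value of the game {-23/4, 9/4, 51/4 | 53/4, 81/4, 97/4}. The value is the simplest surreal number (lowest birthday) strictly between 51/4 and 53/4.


Left options: {-23/4, 9/4, 51/4}, max = 51/4
Right options: {53/4, 81/4, 97/4}, min = 53/4
All options are numbers and max(Left) < min(Right), so by the simplicity theorem the value is the simplest (earliest-born) number strictly between 51/4 and 53/4.
The only integer strictly between 51/4 and 53/4 is 13.
No non-integer in the interval can be simpler: if x is a non-integer in the interval, then floor(x) or ceil(x) also lies in the interval (the interval contains an integer), and both are proper prefixes of x's sign expansion, i.e. born earlier. So the game value is 13.
Game value = 13

13


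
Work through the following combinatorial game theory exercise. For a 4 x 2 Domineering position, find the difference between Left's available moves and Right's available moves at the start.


Board is 4 x 2 (rows x cols).
Left (vertical) placements: (rows-1) * cols = 3 * 2 = 6
Right (horizontal) placements: rows * (cols-1) = 4 * 1 = 4
Advantage = Left - Right = 6 - 4 = 2

2


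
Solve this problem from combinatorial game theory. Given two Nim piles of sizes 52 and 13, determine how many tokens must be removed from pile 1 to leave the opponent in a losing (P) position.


Piles: 52 and 13
Current XOR: 52 XOR 13 = 57 (non-zero, so this is an N-position).
To make the XOR zero, we need to find a move that balances the piles.
For pile 1 (size 52): target = 52 XOR 57 = 13
We reduce pile 1 from 52 to 13.
Tokens removed: 52 - 13 = 39
Verification: 13 XOR 13 = 0

39


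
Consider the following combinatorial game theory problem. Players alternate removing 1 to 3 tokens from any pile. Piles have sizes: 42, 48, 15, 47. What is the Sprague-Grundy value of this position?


Subtraction set: {1, 2, 3}
For this subtraction set, G(n) = n mod 4 (period = max + 1 = 4).
Pile 1 (size 42): G(42) = 42 mod 4 = 2
Pile 2 (size 48): G(48) = 48 mod 4 = 0
Pile 3 (size 15): G(15) = 15 mod 4 = 3
Pile 4 (size 47): G(47) = 47 mod 4 = 3
Total Grundy value = XOR of all: 2 XOR 0 XOR 3 XOR 3 = 2

2


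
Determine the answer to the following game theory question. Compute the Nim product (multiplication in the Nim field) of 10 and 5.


Nim multiplication is bilinear over XOR: (u XOR v) * w = (u*w) XOR (v*w).
So we split each operand into its bit components and XOR the pairwise Nim products.
10 = 2 + 8 (as XOR of powers of 2).
5 = 1 + 4 (as XOR of powers of 2).
Using the standard Nim-product table on single bits:
  2*2 = 3,   2*4 = 8,   2*8 = 12,
  4*4 = 6,   4*8 = 11,  8*8 = 13,
and  1*x = x (identity), k*l = l*k (commutative).
Pairwise Nim products:
  2 * 1 = 2
  2 * 4 = 8
  8 * 1 = 8
  8 * 4 = 11
XOR them: 2 XOR 8 XOR 8 XOR 11 = 9.
Result: 10 * 5 = 9 (in Nim).

9


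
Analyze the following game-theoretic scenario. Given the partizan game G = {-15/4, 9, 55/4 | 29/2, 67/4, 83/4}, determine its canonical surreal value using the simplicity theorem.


Left options: {-15/4, 9, 55/4}, max = 55/4
Right options: {29/2, 67/4, 83/4}, min = 29/2
All options are numbers and max(Left) < min(Right), so by the simplicity theorem the value is the simplest (earliest-born) number strictly between 55/4 and 29/2.
The only integer strictly between 55/4 and 29/2 is 14.
No non-integer in the interval can be simpler: if x is a non-integer in the interval, then floor(x) or ceil(x) also lies in the interval (the interval contains an integer), and both are proper prefixes of x's sign expansion, i.e. born earlier. So the game value is 14.
Game value = 14

14


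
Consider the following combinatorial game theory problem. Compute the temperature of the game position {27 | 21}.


The game is {27 | 21}, a switch {a | b} with numbers a > b.
Cooling {a | b} by t gives {a - t | b + t}, which stops being hot when a - t = b + t, i.e. at t = (a - b)/2. So the temperature of a switch is (a - b)/2.
Temperature = (Left option - Right option) / 2
= (27 - (21)) / 2
= 6 / 2
= 3

3


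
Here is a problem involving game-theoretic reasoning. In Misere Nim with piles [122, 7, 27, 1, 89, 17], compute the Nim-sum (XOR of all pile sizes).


We need the XOR (exclusive or) of all pile sizes.
After XOR-ing pile 1 (size 122): 0 XOR 122 = 122
After XOR-ing pile 2 (size 7): 122 XOR 7 = 125
After XOR-ing pile 3 (size 27): 125 XOR 27 = 102
After XOR-ing pile 4 (size 1): 102 XOR 1 = 103
After XOR-ing pile 5 (size 89): 103 XOR 89 = 62
After XOR-ing pile 6 (size 17): 62 XOR 17 = 47
The Nim-value of this position is 47.

47


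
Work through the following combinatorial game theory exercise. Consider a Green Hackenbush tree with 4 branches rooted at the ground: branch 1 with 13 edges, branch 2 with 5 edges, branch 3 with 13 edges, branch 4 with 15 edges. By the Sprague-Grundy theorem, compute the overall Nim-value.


The tree has 4 branches from the ground vertex.
In Green Hackenbush, the Nim-value of a simple path of length k is k.
Branch 1: length 13, Nim-value = 13
Branch 2: length 5, Nim-value = 5
Branch 3: length 13, Nim-value = 13
Branch 4: length 15, Nim-value = 15
Total Nim-value = XOR of all branch values:
0 XOR 13 = 13
13 XOR 5 = 8
8 XOR 13 = 5
5 XOR 15 = 10
Nim-value of the tree = 10

10


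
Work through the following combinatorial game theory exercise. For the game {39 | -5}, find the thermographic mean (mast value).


Game = {39 | -5}, a switch {a | b} with numbers a > b.
Its thermograph has left wall a - t and right wall b + t, which meet at t = (a - b)/2, where both equal (a + b)/2. So the mast (mean value) is at (a + b)/2.
Mean = (39 + (-5))/2 = 34/2 = 17

17


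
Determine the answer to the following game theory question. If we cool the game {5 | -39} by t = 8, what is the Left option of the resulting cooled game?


Original game: {5 | -39} (a switch {a | b} with a > b).
Cooling by t (for t below the temperature (a - b)/2 = 22) taxes each move by t: {a | b} cooled by t is {a - t | b + t}.
Cooling amount: t = 8
Cooled Left option: 5 - 8 = -3
Cooled Right option: -39 + 8 = -31
Cooled game: {-3 | -31}
Left option = -3

-3


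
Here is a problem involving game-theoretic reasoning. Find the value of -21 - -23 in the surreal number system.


x = -21, y = -23
x - y = -21 - -23 = 2

2


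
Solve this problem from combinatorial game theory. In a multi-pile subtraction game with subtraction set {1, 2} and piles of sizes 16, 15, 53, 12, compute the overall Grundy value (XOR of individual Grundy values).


Subtraction set: {1, 2}
For this subtraction set, G(n) = n mod 3 (period = max + 1 = 3).
Pile 1 (size 16): G(16) = 16 mod 3 = 1
Pile 2 (size 15): G(15) = 15 mod 3 = 0
Pile 3 (size 53): G(53) = 53 mod 3 = 2
Pile 4 (size 12): G(12) = 12 mod 3 = 0
Total Grundy value = XOR of all: 1 XOR 0 XOR 2 XOR 0 = 3

3
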